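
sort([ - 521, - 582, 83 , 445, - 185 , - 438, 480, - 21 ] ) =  [ - 582,-521  , - 438 , - 185,-21,83, 445,480]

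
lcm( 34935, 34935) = 34935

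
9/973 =9/973 =0.01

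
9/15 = 3/5 = 0.60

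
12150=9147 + 3003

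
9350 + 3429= 12779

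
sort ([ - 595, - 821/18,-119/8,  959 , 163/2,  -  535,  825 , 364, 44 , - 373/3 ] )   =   [-595,  -  535, - 373/3 , - 821/18,-119/8, 44,163/2, 364, 825 , 959 ] 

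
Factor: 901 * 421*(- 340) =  - 128969140  =  -2^2*5^1*17^2*53^1*421^1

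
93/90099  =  31/30033 = 0.00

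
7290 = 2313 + 4977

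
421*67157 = 28273097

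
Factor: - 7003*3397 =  - 43^1*47^1*79^1 * 149^1 = - 23789191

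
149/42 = 3 + 23/42 = 3.55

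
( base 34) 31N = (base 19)9ea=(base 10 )3525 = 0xDC5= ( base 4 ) 313011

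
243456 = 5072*48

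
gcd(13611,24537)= 3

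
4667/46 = 4667/46 = 101.46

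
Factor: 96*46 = 4416 = 2^6*3^1 *23^1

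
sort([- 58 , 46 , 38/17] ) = [-58, 38/17,46 ]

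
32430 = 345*94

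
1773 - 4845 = - 3072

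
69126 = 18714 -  - 50412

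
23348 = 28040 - 4692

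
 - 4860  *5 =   -  24300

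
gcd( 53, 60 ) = 1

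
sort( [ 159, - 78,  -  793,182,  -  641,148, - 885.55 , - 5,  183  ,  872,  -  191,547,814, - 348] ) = [-885.55,  -  793,-641, - 348 , - 191,-78 , - 5,148,159,182,183,547,814,872] 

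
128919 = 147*877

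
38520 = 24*1605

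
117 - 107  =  10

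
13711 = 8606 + 5105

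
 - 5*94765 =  - 473825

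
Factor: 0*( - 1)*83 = 0^1  =  0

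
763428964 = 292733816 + 470695148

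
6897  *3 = 20691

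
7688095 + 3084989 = 10773084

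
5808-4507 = 1301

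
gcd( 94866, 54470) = 2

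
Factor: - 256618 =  - 2^1*31^1*4139^1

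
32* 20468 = 654976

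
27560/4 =6890=6890.00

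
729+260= 989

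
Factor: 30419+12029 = 42448= 2^4*7^1*379^1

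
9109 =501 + 8608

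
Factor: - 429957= - 3^2*11^1*43^1*101^1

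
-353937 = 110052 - 463989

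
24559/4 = 6139 + 3/4  =  6139.75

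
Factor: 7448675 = 5^2*13^2 * 41^1*43^1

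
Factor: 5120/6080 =16/19 = 2^4*19^(-1 )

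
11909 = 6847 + 5062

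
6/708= 1/118=0.01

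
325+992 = 1317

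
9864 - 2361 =7503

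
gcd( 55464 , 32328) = 24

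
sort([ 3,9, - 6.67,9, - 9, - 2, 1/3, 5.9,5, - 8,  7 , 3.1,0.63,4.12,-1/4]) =[ - 9, - 8, - 6.67 ,-2, - 1/4,1/3,0.63,  3 , 3.1, 4.12,5,5.9, 7,9,9]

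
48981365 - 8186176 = 40795189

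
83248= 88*946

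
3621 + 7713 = 11334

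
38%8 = 6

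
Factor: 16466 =2^1*8233^1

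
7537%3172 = 1193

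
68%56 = 12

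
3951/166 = 3951/166=23.80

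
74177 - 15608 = 58569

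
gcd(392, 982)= 2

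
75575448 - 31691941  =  43883507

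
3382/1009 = 3382/1009 = 3.35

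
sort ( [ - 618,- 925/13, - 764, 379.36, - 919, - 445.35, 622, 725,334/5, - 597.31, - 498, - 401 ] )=[ - 919, - 764, - 618 , - 597.31 , - 498,-445.35,- 401, - 925/13, 334/5, 379.36,  622, 725] 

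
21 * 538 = 11298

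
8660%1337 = 638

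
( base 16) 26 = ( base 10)38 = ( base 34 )14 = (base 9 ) 42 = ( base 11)35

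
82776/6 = 13796 = 13796.00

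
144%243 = 144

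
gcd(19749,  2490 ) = 3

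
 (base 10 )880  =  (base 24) 1cg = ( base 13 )529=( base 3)1012121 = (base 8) 1560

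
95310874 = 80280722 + 15030152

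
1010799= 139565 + 871234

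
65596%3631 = 238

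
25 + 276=301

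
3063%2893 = 170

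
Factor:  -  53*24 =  - 2^3*3^1*53^1 = - 1272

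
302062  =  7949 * 38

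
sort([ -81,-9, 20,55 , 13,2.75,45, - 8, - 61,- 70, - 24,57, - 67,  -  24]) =[ - 81, - 70, - 67, - 61,- 24  , - 24, - 9, - 8,2.75,13  ,  20, 45,55,57]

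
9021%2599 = 1224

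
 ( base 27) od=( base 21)1AA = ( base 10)661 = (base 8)1225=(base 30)M1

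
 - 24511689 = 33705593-58217282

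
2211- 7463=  - 5252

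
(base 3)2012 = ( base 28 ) 23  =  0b111011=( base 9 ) 65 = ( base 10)59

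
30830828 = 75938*406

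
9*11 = 99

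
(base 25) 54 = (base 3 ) 11210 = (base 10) 129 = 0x81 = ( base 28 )4h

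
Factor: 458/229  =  2^1= 2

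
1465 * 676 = 990340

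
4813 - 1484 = 3329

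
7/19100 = 7/19100= 0.00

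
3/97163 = 3/97163 = 0.00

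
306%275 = 31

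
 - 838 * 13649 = - 11437862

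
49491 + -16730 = 32761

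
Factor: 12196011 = 3^1*211^1*  19267^1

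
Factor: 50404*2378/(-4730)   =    -  2^2*5^(-1)* 11^( - 1)*29^1*41^1* 43^(-1 )*12601^1=- 59930356/2365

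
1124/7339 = 1124/7339 = 0.15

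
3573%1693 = 187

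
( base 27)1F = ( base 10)42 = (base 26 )1G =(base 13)33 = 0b101010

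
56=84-28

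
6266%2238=1790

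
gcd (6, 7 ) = 1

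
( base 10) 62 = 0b111110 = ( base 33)1T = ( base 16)3e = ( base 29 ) 24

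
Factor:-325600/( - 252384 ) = 3^( - 1)*5^2*37^1*239^ (-1 ) =925/717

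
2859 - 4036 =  - 1177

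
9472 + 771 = 10243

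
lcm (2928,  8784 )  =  8784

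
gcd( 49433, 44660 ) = 1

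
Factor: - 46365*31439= -3^1*5^1*11^1*149^1*211^1*281^1 = -  1457669235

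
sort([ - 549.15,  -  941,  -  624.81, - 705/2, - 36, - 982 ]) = [ - 982, - 941 ,-624.81, - 549.15, - 705/2,  -  36]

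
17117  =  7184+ 9933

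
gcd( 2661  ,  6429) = 3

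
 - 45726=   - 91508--45782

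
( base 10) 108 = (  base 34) 36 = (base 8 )154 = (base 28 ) 3O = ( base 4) 1230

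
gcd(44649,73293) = 33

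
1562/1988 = 11/14 = 0.79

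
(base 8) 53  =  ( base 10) 43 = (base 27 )1g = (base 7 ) 61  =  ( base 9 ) 47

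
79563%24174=7041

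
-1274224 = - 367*3472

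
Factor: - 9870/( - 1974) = 5^1 = 5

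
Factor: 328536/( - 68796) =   -  2^1*3^2*7^( - 2)*13^1 = - 234/49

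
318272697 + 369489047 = 687761744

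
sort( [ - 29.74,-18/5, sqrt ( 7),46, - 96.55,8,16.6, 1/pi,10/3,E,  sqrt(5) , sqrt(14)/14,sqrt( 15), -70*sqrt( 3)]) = [-70 * sqrt( 3), - 96.55,-29.74, -18/5, sqrt( 14 ) /14,1/pi,sqrt( 5 ), sqrt( 7),E,10/3, sqrt( 15),8,16.6,46]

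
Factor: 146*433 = 63218= 2^1*73^1*433^1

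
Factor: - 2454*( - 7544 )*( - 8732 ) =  - 2^6 *3^1*23^1*37^1*41^1*59^1*409^1 = -161655306432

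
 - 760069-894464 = -1654533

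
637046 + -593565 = 43481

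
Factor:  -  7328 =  - 2^5*229^1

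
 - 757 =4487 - 5244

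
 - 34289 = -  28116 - 6173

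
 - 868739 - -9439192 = 8570453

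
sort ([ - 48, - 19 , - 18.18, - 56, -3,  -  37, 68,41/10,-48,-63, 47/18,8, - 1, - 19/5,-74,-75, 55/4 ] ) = [-75,-74,  -  63, - 56,- 48, -48, - 37, - 19,-18.18,- 19/5, - 3, - 1,47/18, 41/10, 8, 55/4, 68 ] 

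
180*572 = 102960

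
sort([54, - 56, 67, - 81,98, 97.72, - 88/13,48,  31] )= [ - 81, - 56, - 88/13,  31,  48,  54, 67,97.72,  98]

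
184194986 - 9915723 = 174279263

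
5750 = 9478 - 3728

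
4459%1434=157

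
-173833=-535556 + 361723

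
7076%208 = 4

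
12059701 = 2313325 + 9746376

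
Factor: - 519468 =-2^2*3^1*73^1*593^1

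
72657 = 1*72657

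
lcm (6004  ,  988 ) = 78052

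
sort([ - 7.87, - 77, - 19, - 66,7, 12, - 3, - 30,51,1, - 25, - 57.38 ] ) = [ - 77,-66,  -  57.38, - 30,-25,-19,-7.87, - 3,1,7, 12,51]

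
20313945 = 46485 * 437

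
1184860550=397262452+787598098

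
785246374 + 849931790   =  1635178164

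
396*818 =323928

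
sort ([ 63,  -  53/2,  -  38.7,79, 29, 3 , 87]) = [ - 38.7, - 53/2, 3,  29, 63,79,87] 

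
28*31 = 868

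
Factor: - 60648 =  - 2^3*3^1*7^1 * 19^2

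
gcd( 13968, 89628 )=1164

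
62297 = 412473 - 350176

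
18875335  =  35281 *535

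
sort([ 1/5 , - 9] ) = [ - 9,1/5 ] 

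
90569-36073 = 54496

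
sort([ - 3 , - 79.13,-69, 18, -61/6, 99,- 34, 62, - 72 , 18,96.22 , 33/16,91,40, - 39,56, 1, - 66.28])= [ - 79.13, - 72, - 69,-66.28, - 39 , - 34 , - 61/6, - 3 , 1, 33/16, 18,18,40, 56, 62,91,96.22, 99 ] 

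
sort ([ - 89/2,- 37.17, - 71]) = [- 71,-89/2, - 37.17 ]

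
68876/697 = 98 +570/697 = 98.82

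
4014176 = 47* 85408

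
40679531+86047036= 126726567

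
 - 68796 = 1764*(-39)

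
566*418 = 236588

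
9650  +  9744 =19394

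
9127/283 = 9127/283 = 32.25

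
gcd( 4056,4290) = 78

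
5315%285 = 185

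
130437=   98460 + 31977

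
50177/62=809  +  19/62 = 809.31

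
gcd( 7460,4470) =10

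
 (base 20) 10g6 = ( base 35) 6rv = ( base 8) 20206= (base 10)8326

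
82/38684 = 41/19342 = 0.00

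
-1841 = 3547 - 5388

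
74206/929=74206/929 =79.88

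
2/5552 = 1/2776 = 0.00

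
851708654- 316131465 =535577189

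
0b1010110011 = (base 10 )691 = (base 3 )221121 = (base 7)2005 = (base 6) 3111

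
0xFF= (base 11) 212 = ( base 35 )7A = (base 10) 255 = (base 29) 8n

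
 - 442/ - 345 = 1 + 97/345 = 1.28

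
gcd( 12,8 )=4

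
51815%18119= 15577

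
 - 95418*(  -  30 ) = 2862540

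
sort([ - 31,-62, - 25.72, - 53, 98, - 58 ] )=[ -62,  -  58,  -  53, - 31, - 25.72,  98]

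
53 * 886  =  46958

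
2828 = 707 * 4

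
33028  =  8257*4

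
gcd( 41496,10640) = 1064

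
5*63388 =316940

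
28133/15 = 28133/15 = 1875.53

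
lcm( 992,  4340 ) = 34720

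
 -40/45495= - 8/9099  =  - 0.00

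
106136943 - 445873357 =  - 339736414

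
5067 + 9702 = 14769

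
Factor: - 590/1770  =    -  1/3 = - 3^( - 1 ) 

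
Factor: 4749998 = 2^1*11^1*215909^1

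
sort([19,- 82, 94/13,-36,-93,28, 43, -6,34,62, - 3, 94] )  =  [- 93,  -  82,-36,  -  6, - 3, 94/13,19  ,  28 , 34, 43, 62, 94]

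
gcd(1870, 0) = 1870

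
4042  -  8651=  - 4609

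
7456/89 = 83 + 69/89 = 83.78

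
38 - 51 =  - 13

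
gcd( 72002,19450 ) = 2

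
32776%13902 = 4972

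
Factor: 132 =2^2*3^1 * 11^1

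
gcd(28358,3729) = 11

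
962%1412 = 962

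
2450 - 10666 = - 8216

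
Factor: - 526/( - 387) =2^1*3^( - 2)*43^ ( - 1)*263^1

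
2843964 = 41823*68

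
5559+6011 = 11570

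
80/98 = 40/49  =  0.82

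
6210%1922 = 444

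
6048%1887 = 387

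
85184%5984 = 1408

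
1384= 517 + 867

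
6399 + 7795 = 14194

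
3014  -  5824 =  - 2810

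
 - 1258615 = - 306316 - 952299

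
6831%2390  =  2051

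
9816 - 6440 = 3376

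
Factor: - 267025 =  - 5^2*11^1*971^1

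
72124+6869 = 78993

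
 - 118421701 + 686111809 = 567690108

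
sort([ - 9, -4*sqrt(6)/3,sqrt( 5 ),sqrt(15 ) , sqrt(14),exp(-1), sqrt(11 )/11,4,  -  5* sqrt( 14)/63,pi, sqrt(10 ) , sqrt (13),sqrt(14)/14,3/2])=[ - 9,-4*sqrt(6 ) /3, -5*sqrt(  14)/63, sqrt (14 ) /14,sqrt( 11)/11, exp(-1) , 3/2,sqrt(5),pi,sqrt( 10), sqrt( 13),sqrt(14),sqrt(15),4]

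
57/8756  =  57/8756=0.01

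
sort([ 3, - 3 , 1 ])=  [ - 3,1, 3]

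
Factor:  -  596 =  - 2^2 * 149^1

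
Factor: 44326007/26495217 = 3^(  -  2 )*7^( -1)*11^1*29^1*67^( - 1 )*283^1*491^1* 6277^( - 1 ) 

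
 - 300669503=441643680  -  742313183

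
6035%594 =95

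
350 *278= 97300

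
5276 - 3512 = 1764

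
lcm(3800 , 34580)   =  345800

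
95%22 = 7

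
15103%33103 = 15103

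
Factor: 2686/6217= 2^1 * 17^1*79^1*6217^( - 1) 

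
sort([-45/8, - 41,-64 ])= [ - 64, - 41, - 45/8 ] 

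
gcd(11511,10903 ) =1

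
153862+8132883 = 8286745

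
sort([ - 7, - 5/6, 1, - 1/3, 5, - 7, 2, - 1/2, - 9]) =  [-9, - 7, - 7, - 5/6, - 1/2, - 1/3,1, 2,  5]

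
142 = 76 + 66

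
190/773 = 190/773 =0.25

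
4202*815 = 3424630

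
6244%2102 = 2040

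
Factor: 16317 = 3^2*7^2*37^1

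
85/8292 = 85/8292 =0.01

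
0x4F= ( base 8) 117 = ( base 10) 79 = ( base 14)59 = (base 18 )47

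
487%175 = 137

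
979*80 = 78320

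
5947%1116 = 367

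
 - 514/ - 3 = 171  +  1/3= 171.33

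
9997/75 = 133 + 22/75 = 133.29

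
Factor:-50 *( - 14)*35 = 2^2*5^3 * 7^2 = 24500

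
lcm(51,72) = 1224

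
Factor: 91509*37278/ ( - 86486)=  - 1705636251/43243 = -3^3*11^1*19^1 *47^1  *59^1*83^( - 1)*109^1 * 521^( - 1 )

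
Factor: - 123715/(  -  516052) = 2^(-2 )*5^1*17^ (  -  1)*109^1 * 227^1*7589^(  -  1)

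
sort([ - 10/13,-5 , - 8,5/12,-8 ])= [ - 8, - 8,-5, - 10/13,5/12 ] 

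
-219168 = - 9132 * 24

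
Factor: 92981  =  7^1*37^1* 359^1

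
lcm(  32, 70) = 1120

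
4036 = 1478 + 2558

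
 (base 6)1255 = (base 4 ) 11003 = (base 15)168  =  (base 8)503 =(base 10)323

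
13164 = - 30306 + 43470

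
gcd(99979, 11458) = 1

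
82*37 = 3034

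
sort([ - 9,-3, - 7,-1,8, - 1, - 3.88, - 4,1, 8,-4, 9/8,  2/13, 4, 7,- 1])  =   [-9, - 7,-4,-4, - 3.88, -3,-1, - 1,-1, 2/13, 1,  9/8,4,7, 8, 8]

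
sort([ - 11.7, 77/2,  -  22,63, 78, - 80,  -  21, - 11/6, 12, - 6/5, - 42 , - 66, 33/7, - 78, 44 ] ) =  [ - 80, - 78, - 66, - 42, - 22, - 21, - 11.7, - 11/6, - 6/5, 33/7,12, 77/2, 44, 63,78]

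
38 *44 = 1672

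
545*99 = 53955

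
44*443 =19492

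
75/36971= 75/36971 = 0.00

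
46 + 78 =124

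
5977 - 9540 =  - 3563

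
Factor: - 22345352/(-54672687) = 2^3* 3^( - 2)*223^(- 1)*293^1*9533^1*27241^( - 1)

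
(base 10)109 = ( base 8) 155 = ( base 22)4l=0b1101101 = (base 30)3j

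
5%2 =1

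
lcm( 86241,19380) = 1724820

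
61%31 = 30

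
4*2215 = 8860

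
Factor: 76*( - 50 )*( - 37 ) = 2^3 * 5^2*19^1 * 37^1 = 140600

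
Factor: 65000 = 2^3 * 5^4*13^1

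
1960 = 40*49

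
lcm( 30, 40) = 120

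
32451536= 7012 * 4628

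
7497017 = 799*9383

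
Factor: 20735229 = 3^1*6911743^1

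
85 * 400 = 34000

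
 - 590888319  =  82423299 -673311618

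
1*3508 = 3508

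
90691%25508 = 14167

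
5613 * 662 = 3715806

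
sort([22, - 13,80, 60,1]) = [ - 13,1, 22, 60,80]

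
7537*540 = 4069980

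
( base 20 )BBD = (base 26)6m5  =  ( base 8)11031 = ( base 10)4633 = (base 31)4PE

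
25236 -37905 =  - 12669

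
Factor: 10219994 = 2^1*227^1 *22511^1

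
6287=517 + 5770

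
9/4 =9/4 = 2.25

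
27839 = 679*41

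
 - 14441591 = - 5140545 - 9301046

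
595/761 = 595/761 = 0.78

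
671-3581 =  - 2910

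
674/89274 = 337/44637 = 0.01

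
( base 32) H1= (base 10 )545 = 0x221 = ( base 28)JD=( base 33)gh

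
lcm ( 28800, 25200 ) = 201600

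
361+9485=9846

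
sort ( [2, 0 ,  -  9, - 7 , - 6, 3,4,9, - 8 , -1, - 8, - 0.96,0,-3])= [ - 9, - 8 ,  -  8, - 7, - 6, - 3, - 1, - 0.96 , 0,0 , 2, 3, 4,9]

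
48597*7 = 340179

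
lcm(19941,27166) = 1874454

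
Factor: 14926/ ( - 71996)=  -  17/82 = -2^ (-1 )*17^1*41^( - 1 )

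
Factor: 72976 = 2^4*4561^1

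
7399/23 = 7399/23 = 321.70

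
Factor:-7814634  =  -2^1*3^1*251^1*5189^1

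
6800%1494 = 824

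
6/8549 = 6/8549=0.00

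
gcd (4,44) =4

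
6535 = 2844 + 3691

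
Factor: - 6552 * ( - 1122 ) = 2^4 *3^3 *7^1*  11^1*13^1 * 17^1 = 7351344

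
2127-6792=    -4665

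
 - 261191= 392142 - 653333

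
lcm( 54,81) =162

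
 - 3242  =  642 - 3884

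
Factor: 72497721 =3^1*24165907^1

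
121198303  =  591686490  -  470488187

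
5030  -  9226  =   - 4196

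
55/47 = 1 + 8/47 =1.17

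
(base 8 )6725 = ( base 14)140D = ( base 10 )3541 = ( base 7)13216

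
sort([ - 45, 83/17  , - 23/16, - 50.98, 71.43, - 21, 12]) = [ - 50.98, - 45,-21, - 23/16,83/17,12,  71.43 ]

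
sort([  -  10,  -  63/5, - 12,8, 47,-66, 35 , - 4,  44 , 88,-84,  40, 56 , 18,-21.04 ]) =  [-84,- 66, - 21.04,-63/5,-12  , - 10, - 4, 8,18,35, 40,  44, 47,56,  88] 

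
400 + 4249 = 4649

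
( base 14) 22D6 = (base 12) 3618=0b1011110110100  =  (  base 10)6068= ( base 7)23456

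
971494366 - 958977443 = 12516923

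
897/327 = 299/109 = 2.74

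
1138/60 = 18  +  29/30 = 18.97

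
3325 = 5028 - 1703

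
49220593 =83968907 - 34748314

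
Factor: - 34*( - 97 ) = 3298   =  2^1*17^1*97^1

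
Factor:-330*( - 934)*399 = 2^2*3^2*5^1*7^1*11^1*19^1*467^1 = 122979780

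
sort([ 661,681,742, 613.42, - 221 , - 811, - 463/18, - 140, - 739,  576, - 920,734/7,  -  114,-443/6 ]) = [-920,  -  811, - 739, - 221, - 140,-114, - 443/6, - 463/18,  734/7,576,613.42 , 661 , 681,742]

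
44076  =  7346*6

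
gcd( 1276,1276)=1276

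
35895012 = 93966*382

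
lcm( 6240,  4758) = 380640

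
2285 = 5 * 457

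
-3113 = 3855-6968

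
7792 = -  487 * ( - 16)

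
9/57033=1/6337 = 0.00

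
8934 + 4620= 13554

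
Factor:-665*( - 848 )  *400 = 2^8 * 5^3*7^1*19^1*53^1 = 225568000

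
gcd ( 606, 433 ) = 1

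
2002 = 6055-4053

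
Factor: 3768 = 2^3*3^1*157^1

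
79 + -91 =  - 12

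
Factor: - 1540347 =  -3^1*37^1* 13877^1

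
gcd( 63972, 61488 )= 36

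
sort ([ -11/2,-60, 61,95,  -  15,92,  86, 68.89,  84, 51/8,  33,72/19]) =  [ - 60,  -  15,-11/2,  72/19, 51/8,33, 61,68.89,84,86, 92, 95]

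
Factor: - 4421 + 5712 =1291^1 = 1291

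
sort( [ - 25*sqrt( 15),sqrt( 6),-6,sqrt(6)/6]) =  [  -  25 * sqrt(15 ),-6,sqrt ( 6 ) /6,  sqrt( 6)]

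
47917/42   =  47917/42 = 1140.88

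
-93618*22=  - 2059596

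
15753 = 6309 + 9444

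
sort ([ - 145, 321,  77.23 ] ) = [ -145,77.23, 321]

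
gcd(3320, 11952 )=664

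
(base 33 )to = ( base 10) 981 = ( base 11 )812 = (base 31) 10K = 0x3D5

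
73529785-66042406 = 7487379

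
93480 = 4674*20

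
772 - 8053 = - 7281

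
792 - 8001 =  - 7209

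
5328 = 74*72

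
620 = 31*20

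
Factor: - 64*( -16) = 1024 = 2^10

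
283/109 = 2 + 65/109 = 2.60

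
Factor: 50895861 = 3^1 * 1433^1*11839^1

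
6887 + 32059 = 38946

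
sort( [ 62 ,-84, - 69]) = [ - 84, - 69,62 ]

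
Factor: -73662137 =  - 73662137^1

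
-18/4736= - 1 + 2359/2368=-  0.00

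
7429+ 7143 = 14572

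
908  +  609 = 1517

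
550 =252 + 298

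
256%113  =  30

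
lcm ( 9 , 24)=72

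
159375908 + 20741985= 180117893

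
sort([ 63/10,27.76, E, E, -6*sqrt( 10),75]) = [ - 6*sqrt( 10) , E,E,63/10,  27.76,75]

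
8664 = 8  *1083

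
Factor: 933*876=817308 = 2^2 * 3^2*73^1*311^1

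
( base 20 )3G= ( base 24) 34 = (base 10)76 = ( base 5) 301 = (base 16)4c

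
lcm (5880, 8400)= 58800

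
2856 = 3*952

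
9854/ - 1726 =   -  6 + 251/863 = - 5.71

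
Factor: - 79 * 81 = - 3^4*79^1 = - 6399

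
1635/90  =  109/6 = 18.17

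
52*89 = 4628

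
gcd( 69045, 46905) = 15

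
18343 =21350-3007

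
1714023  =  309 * 5547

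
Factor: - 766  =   - 2^1*383^1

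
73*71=5183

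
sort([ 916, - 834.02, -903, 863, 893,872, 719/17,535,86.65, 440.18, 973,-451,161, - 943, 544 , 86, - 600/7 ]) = [ - 943,  -  903, - 834.02, - 451, - 600/7,719/17,86, 86.65,  161,  440.18, 535, 544,  863 , 872, 893, 916,973]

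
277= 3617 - 3340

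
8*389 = 3112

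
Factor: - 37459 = - 47^1*797^1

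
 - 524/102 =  - 262/51   =  - 5.14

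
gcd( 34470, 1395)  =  45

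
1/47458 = 1/47458 = 0.00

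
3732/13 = 287 + 1/13 = 287.08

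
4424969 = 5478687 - 1053718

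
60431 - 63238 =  - 2807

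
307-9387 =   -  9080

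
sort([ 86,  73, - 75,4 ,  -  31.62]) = [ -75,  -  31.62, 4, 73,86]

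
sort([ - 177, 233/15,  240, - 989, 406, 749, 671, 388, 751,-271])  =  [ - 989 ,-271, - 177, 233/15, 240, 388,406,  671, 749, 751 ] 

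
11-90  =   - 79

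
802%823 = 802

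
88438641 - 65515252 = 22923389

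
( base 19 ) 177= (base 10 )501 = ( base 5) 4001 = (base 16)1F5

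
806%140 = 106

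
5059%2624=2435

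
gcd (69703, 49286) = 1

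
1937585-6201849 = -4264264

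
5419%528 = 139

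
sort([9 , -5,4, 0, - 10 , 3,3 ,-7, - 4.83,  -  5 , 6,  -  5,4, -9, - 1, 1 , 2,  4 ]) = [-10, - 9,  -  7, - 5, - 5 , - 5, - 4.83 , - 1,0,1 , 2, 3,  3, 4, 4, 4,6,9]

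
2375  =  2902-527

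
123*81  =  9963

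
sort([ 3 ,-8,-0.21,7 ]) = [  -  8, - 0.21,3, 7]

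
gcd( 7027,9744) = 1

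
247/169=19/13 = 1.46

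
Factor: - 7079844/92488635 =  - 2^2*3^( - 3 )*5^(  -  1)*23^( - 1)*457^1*1291^1*9929^(  -  1) = - 2359948/30829545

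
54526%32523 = 22003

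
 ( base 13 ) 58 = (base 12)61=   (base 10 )73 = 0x49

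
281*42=11802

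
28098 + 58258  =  86356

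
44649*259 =11564091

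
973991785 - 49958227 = 924033558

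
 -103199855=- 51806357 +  - 51393498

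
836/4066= 22/107 = 0.21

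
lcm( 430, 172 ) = 860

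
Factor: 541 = 541^1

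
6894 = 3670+3224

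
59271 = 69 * 859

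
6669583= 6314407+355176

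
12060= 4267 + 7793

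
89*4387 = 390443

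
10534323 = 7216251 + 3318072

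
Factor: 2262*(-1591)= -2^1*3^1*13^1*29^1*37^1*43^1 =-3598842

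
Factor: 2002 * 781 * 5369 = 8394764378 = 2^1 *7^2*11^2*  13^2 * 59^1*71^1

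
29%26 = 3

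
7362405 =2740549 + 4621856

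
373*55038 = 20529174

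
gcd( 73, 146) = 73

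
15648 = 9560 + 6088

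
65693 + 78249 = 143942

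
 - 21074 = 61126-82200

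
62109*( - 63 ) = -3912867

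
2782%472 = 422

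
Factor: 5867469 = 3^2*41^1 *15901^1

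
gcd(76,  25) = 1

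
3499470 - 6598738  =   - 3099268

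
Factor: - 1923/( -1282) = 3/2 = 2^(  -  1)*3^1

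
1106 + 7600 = 8706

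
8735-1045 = 7690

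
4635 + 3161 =7796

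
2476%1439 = 1037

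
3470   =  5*694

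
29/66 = 29/66  =  0.44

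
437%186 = 65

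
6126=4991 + 1135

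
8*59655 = 477240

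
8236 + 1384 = 9620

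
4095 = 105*39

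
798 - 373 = 425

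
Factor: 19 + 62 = 3^4 =81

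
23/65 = 23/65 = 0.35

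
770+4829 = 5599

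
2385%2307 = 78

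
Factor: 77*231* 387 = 6883569 = 3^3*7^2*11^2*43^1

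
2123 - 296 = 1827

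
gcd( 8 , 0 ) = 8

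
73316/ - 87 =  - 843+25/87 = - 842.71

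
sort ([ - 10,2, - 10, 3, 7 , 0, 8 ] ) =[ - 10, - 10, 0,  2,3,7,8]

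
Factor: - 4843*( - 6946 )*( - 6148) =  - 206815510744 = - 2^3*23^1*29^2 * 53^1 *151^1*167^1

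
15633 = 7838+7795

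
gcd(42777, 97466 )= 1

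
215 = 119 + 96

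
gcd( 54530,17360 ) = 70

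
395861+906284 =1302145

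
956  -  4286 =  - 3330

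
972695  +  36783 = 1009478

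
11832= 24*493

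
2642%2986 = 2642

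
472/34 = 236/17= 13.88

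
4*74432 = 297728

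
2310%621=447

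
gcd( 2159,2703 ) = 17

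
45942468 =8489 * 5412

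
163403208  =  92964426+70438782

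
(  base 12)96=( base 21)59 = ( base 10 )114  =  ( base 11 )A4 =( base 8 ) 162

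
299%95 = 14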